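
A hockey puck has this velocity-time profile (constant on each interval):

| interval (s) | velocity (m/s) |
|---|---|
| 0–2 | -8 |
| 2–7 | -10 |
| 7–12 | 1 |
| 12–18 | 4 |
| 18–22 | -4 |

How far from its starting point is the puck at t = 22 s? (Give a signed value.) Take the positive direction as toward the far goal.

-53 m

Net displacement equals the area under the velocity-time graph (areas below the axis count negative).
0–2 s: -8 × 2 = -16 m
2–7 s: -10 × 5 = -50 m
7–12 s: 1 × 5 = 5 m
12–18 s: 4 × 6 = 24 m
18–22 s: -4 × 4 = -16 m
Net displacement = -53 m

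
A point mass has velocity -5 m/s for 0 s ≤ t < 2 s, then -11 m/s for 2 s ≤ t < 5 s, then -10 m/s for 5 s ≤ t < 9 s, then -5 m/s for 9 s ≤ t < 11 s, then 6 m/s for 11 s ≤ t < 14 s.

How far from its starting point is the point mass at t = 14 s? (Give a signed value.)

-75 m

Displacement is the signed area under the v-t curve.
0–2 s: -5 × 2 = -10 m
2–5 s: -11 × 3 = -33 m
5–9 s: -10 × 4 = -40 m
9–11 s: -5 × 2 = -10 m
11–14 s: 6 × 3 = 18 m
Net displacement = -75 m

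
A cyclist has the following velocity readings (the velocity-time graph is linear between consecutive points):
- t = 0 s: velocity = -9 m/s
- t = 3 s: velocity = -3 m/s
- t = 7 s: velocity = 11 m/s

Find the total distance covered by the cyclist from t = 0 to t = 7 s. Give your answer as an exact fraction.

Total distance travelled is ∫|v| dt — sum the magnitudes of each area piece.
0–3 s: |½(-9 + -3)(3)| = 18 m
3–7 s: v = 0 at t = 27/7 s; triangle areas 9/7 + 121/7 = 130/7 m
Total distance = 256/7 m

256/7 m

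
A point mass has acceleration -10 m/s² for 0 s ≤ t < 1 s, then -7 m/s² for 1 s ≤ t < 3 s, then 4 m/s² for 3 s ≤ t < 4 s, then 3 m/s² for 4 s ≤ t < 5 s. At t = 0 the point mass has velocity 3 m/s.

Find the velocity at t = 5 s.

-14 m/s

Δv equals the area under the a-t graph; then v = v₀ + Δv.
0–1 s: -10 × 1 = -10 m/s
1–3 s: -7 × 2 = -14 m/s
3–4 s: 4 × 1 = 4 m/s
4–5 s: 3 × 1 = 3 m/s
Δv = -17 m/s, so v(5) = 3 + (-17) = -14 m/s.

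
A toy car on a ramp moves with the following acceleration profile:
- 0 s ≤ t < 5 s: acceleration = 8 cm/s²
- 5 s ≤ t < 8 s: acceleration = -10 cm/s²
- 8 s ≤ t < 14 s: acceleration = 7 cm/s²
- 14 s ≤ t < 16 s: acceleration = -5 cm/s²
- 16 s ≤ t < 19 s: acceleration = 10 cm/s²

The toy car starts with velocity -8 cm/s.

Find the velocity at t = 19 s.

64 cm/s

Δv equals the area under the a-t graph; then v = v₀ + Δv.
0–5 s: 8 × 5 = 40 cm/s
5–8 s: -10 × 3 = -30 cm/s
8–14 s: 7 × 6 = 42 cm/s
14–16 s: -5 × 2 = -10 cm/s
16–19 s: 10 × 3 = 30 cm/s
Δv = 72 cm/s, so v(19) = -8 + (72) = 64 cm/s.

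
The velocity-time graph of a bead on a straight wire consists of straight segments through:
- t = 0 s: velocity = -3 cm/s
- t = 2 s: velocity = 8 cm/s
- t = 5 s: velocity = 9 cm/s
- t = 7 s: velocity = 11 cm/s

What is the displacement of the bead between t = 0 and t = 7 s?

Displacement is the signed area under the v-t curve.
0–2 s: ½(-3 + 8)(2) = 5 cm
2–5 s: ½(8 + 9)(3) = 25.5 cm
5–7 s: ½(9 + 11)(2) = 20 cm
Net displacement = 50.5 cm

50.5 cm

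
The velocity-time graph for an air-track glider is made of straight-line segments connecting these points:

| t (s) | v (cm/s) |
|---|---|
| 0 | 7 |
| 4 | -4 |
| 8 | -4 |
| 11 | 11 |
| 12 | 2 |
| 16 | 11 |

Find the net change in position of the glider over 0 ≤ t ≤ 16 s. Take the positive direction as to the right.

Net displacement equals the area under the velocity-time graph (areas below the axis count negative).
0–4 s: ½(7 + -4)(4) = 6 cm
4–8 s: -4 × 4 = -16 cm
8–11 s: ½(-4 + 11)(3) = 10.5 cm
11–12 s: ½(11 + 2)(1) = 6.5 cm
12–16 s: ½(2 + 11)(4) = 26 cm
Net displacement = 33 cm

33 cm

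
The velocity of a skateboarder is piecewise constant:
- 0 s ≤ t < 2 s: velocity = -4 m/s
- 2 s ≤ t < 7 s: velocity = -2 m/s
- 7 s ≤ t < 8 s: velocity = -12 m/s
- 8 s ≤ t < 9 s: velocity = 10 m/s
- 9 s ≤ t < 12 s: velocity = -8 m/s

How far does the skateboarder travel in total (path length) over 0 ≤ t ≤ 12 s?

Distance (not displacement) is the total path length: add the absolute areas under v-t.
0–2 s: |-4| × 2 = 8 m
2–7 s: |-2| × 5 = 10 m
7–8 s: |-12| × 1 = 12 m
8–9 s: |10| × 1 = 10 m
9–12 s: |-8| × 3 = 24 m
Total distance = 64 m

64 m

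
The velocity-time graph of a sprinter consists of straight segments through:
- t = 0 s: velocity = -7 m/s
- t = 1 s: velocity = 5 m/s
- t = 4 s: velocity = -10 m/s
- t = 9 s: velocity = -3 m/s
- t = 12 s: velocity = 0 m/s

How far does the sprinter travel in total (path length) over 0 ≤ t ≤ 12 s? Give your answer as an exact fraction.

Total distance travelled is ∫|v| dt — sum the magnitudes of each area piece.
0–1 s: v = 0 at t = 7/12 s; triangle areas 49/24 + 25/24 = 37/12 m
1–4 s: v = 0 at t = 2 s; triangle areas 2.5 + 10 = 12.5 m
4–9 s: |½(-10 + -3)(5)| = 32.5 m
9–12 s: |½(-3 + 0)(3)| = 4.5 m
Total distance = 631/12 m

631/12 m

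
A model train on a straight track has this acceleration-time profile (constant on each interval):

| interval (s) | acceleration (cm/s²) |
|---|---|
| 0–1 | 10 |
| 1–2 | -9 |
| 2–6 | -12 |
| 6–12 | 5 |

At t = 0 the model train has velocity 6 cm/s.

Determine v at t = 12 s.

Δv equals the area under the a-t graph; then v = v₀ + Δv.
0–1 s: 10 × 1 = 10 cm/s
1–2 s: -9 × 1 = -9 cm/s
2–6 s: -12 × 4 = -48 cm/s
6–12 s: 5 × 6 = 30 cm/s
Δv = -17 cm/s, so v(12) = 6 + (-17) = -11 cm/s.

-11 cm/s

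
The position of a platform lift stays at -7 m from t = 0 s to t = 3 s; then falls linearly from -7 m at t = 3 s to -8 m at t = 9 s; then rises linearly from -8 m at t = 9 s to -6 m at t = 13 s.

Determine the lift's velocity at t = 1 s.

Velocity is the slope of the x-t graph on 0–3 s: (-7 − -7)/(3 − 0) = 0 m/s.

0 m/s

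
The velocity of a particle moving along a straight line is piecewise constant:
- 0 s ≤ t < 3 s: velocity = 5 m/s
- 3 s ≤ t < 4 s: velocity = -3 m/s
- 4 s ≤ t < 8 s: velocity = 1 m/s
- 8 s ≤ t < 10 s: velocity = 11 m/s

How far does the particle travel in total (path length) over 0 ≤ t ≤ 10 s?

44 m

Total distance travelled is ∫|v| dt — sum the magnitudes of each area piece.
0–3 s: |5| × 3 = 15 m
3–4 s: |-3| × 1 = 3 m
4–8 s: |1| × 4 = 4 m
8–10 s: |11| × 2 = 22 m
Total distance = 44 m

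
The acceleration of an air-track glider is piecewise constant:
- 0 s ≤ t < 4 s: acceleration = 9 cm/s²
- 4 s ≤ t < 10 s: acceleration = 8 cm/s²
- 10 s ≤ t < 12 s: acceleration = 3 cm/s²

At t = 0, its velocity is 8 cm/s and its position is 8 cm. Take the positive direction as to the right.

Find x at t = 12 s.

On each constant-a segment, Δv = aΔt and Δx = v₀Δt + ½aΔt²; chain segment to segment.
0–4 s: v starts 8 cm/s; Δx = 8·4 + ½·9·4² = 104 cm; v ends 44 cm/s.
4–10 s: v starts 44 cm/s; Δx = 44·6 + ½·8·6² = 408 cm; v ends 92 cm/s.
10–12 s: v starts 92 cm/s; Δx = 92·2 + ½·3·2² = 190 cm; v ends 98 cm/s.
x(12) = 8 + Σ Δx = 710 cm.

710 cm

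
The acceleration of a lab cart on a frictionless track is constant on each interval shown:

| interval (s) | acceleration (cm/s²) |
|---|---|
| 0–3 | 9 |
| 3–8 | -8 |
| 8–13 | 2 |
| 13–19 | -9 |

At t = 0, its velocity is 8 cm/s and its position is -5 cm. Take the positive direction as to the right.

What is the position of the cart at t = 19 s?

2.5 cm

On each constant-a segment, Δv = aΔt and Δx = v₀Δt + ½aΔt²; chain segment to segment.
0–3 s: v starts 8 cm/s; Δx = 8·3 + ½·9·3² = 64.5 cm; v ends 35 cm/s.
3–8 s: v starts 35 cm/s; Δx = 35·5 + ½·-8·5² = 75 cm; v ends -5 cm/s.
8–13 s: v starts -5 cm/s; Δx = -5·5 + ½·2·5² = 0 cm; v ends 5 cm/s.
13–19 s: v starts 5 cm/s; Δx = 5·6 + ½·-9·6² = -132 cm; v ends -49 cm/s.
x(19) = -5 + Σ Δx = 2.5 cm.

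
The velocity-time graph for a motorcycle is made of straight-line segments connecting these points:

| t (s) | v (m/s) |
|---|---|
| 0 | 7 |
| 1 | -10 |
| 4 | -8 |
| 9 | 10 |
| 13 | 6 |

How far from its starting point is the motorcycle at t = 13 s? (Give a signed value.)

Net displacement equals the area under the velocity-time graph (areas below the axis count negative).
0–1 s: ½(7 + -10)(1) = -1.5 m
1–4 s: ½(-10 + -8)(3) = -27 m
4–9 s: ½(-8 + 10)(5) = 5 m
9–13 s: ½(10 + 6)(4) = 32 m
Net displacement = 8.5 m

8.5 m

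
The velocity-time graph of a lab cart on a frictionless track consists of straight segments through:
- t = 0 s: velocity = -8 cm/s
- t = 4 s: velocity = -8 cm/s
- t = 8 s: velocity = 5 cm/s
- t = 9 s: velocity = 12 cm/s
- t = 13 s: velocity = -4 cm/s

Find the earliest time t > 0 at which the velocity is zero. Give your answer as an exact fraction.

v changes sign on 4–8 s (from -8 to 5); the graph is linear there, so v = 0 at t = 4 + (8)·(8 − 4)/(5 − -8) = 84/13 s.

t = 84/13 s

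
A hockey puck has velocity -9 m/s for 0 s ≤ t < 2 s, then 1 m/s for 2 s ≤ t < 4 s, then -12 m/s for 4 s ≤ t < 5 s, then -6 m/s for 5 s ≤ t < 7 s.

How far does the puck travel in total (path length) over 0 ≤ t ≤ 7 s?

Total distance travelled is ∫|v| dt — sum the magnitudes of each area piece.
0–2 s: |-9| × 2 = 18 m
2–4 s: |1| × 2 = 2 m
4–5 s: |-12| × 1 = 12 m
5–7 s: |-6| × 2 = 12 m
Total distance = 44 m

44 m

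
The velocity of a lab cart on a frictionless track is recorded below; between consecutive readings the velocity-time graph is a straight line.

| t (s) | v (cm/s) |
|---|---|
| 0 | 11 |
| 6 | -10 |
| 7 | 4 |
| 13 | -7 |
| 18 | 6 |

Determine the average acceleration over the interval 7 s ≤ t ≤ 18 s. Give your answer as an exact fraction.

Average acceleration = Δv/Δt = (6 − 4)/(18 − 7) = 2/11 cm/s².

2/11 cm/s²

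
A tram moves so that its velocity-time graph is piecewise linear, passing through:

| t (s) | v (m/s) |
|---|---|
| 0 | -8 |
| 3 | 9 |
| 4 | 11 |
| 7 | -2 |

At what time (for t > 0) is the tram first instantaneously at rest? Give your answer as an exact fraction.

v changes sign on 0–3 s (from -8 to 9); the graph is linear there, so v = 0 at t = 0 + (8)·(3 − 0)/(9 − -8) = 24/17 s.

t = 24/17 s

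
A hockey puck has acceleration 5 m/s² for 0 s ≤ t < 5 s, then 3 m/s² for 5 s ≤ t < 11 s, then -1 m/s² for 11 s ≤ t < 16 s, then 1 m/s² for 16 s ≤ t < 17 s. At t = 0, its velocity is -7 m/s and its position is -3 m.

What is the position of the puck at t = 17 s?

385.5 m

On each constant-a segment, Δv = aΔt and Δx = v₀Δt + ½aΔt²; chain segment to segment.
0–5 s: v starts -7 m/s; Δx = -7·5 + ½·5·5² = 27.5 m; v ends 18 m/s.
5–11 s: v starts 18 m/s; Δx = 18·6 + ½·3·6² = 162 m; v ends 36 m/s.
11–16 s: v starts 36 m/s; Δx = 36·5 + ½·-1·5² = 167.5 m; v ends 31 m/s.
16–17 s: v starts 31 m/s; Δx = 31·1 + ½·1·1² = 31.5 m; v ends 32 m/s.
x(17) = -3 + Σ Δx = 385.5 m.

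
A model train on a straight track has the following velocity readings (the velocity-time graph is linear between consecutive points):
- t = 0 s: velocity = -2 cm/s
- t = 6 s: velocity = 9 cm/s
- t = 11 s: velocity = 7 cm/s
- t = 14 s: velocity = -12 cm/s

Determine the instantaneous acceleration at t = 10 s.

Acceleration is the slope of the v-t graph on 6–11 s: (7 − 9)/(11 − 6) = -0.4 cm/s².

-0.4 cm/s²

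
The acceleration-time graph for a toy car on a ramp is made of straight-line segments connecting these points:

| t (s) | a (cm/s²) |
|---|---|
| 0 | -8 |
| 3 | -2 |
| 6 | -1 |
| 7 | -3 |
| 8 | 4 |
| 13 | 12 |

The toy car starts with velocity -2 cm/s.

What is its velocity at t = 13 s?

17 cm/s

Δv equals the area under the a-t graph; then v = v₀ + Δv.
0–3 s: ½(-8 + -2)(3) = -15 cm/s
3–6 s: ½(-2 + -1)(3) = -4.5 cm/s
6–7 s: ½(-1 + -3)(1) = -2 cm/s
7–8 s: ½(-3 + 4)(1) = 0.5 cm/s
8–13 s: ½(4 + 12)(5) = 40 cm/s
Δv = 19 cm/s, so v(13) = -2 + (19) = 17 cm/s.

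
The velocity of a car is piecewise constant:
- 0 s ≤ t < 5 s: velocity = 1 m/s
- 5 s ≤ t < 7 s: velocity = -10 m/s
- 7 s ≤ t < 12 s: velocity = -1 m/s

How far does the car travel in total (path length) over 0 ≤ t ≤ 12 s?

Distance (not displacement) is the total path length: add the absolute areas under v-t.
0–5 s: |1| × 5 = 5 m
5–7 s: |-10| × 2 = 20 m
7–12 s: |-1| × 5 = 5 m
Total distance = 30 m

30 m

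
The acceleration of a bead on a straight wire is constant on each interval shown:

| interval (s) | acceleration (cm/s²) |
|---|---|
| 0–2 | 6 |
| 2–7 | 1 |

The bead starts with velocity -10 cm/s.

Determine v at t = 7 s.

7 cm/s

Δv equals the area under the a-t graph; then v = v₀ + Δv.
0–2 s: 6 × 2 = 12 cm/s
2–7 s: 1 × 5 = 5 cm/s
Δv = 17 cm/s, so v(7) = -10 + (17) = 7 cm/s.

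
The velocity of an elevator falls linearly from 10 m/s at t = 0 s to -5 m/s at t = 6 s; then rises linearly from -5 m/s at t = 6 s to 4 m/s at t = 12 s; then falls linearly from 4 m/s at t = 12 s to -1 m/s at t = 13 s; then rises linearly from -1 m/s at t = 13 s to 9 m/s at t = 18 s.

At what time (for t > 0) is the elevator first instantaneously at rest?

v changes sign on 0–6 s (from 10 to -5); the graph is linear there, so v = 0 at t = 0 + (-10)·(6 − 0)/(-5 − 10) = 4 s.

t = 4 s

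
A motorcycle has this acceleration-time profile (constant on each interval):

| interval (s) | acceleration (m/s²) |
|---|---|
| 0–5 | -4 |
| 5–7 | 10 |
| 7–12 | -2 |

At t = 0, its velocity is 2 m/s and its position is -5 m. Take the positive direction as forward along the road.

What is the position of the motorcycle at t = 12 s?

-76 m

On each constant-a segment, Δv = aΔt and Δx = v₀Δt + ½aΔt²; chain segment to segment.
0–5 s: v starts 2 m/s; Δx = 2·5 + ½·-4·5² = -40 m; v ends -18 m/s.
5–7 s: v starts -18 m/s; Δx = -18·2 + ½·10·2² = -16 m; v ends 2 m/s.
7–12 s: v starts 2 m/s; Δx = 2·5 + ½·-2·5² = -15 m; v ends -8 m/s.
x(12) = -5 + Σ Δx = -76 m.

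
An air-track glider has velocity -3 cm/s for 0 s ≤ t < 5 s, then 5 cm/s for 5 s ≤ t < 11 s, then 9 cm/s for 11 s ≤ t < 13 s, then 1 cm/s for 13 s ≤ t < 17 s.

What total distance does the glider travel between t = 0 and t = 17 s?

67 cm

Distance (not displacement) is the total path length: add the absolute areas under v-t.
0–5 s: |-3| × 5 = 15 cm
5–11 s: |5| × 6 = 30 cm
11–13 s: |9| × 2 = 18 cm
13–17 s: |1| × 4 = 4 cm
Total distance = 67 cm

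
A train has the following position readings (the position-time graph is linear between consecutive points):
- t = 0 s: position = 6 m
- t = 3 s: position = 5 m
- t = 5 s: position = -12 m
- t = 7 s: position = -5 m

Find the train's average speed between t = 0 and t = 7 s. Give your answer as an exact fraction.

Average speed = (total path length)/(elapsed time); on a piecewise-linear x-t graph the path length is Σ|Δx|.
0–3 s: |Δx| = |5 − 6| = 1 m
3–5 s: |Δx| = |-12 − 5| = 17 m
5–7 s: |Δx| = |-5 − -12| = 7 m
Total path = 25 m; average speed = 25/7 = 25/7 m/s.

25/7 m/s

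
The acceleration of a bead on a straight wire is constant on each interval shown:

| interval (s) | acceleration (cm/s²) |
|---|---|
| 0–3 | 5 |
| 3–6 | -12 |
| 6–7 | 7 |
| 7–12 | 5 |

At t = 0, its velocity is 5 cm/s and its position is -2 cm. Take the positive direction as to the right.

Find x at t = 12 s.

On each constant-a segment, Δv = aΔt and Δx = v₀Δt + ½aΔt²; chain segment to segment.
0–3 s: v starts 5 cm/s; Δx = 5·3 + ½·5·3² = 37.5 cm; v ends 20 cm/s.
3–6 s: v starts 20 cm/s; Δx = 20·3 + ½·-12·3² = 6 cm; v ends -16 cm/s.
6–7 s: v starts -16 cm/s; Δx = -16·1 + ½·7·1² = -12.5 cm; v ends -9 cm/s.
7–12 s: v starts -9 cm/s; Δx = -9·5 + ½·5·5² = 17.5 cm; v ends 16 cm/s.
x(12) = -2 + Σ Δx = 46.5 cm.

46.5 cm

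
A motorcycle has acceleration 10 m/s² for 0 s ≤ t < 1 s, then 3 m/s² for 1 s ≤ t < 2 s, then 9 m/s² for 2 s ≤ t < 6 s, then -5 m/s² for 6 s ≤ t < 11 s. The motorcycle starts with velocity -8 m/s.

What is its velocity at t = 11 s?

Δv equals the area under the a-t graph; then v = v₀ + Δv.
0–1 s: 10 × 1 = 10 m/s
1–2 s: 3 × 1 = 3 m/s
2–6 s: 9 × 4 = 36 m/s
6–11 s: -5 × 5 = -25 m/s
Δv = 24 m/s, so v(11) = -8 + (24) = 16 m/s.

16 m/s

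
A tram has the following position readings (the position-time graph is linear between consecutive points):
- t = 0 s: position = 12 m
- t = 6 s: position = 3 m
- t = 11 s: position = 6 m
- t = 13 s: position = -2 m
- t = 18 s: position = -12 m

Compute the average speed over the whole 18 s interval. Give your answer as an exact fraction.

Average speed = (total path length)/(elapsed time); on a piecewise-linear x-t graph the path length is Σ|Δx|.
0–6 s: |Δx| = |3 − 12| = 9 m
6–11 s: |Δx| = |6 − 3| = 3 m
11–13 s: |Δx| = |-2 − 6| = 8 m
13–18 s: |Δx| = |-12 − -2| = 10 m
Total path = 30 m; average speed = 30/18 = 5/3 m/s.

5/3 m/s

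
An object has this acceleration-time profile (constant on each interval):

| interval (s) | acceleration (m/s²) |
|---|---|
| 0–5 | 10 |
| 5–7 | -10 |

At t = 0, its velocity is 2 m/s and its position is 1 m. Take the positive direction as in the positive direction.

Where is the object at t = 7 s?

On each constant-a segment, Δv = aΔt and Δx = v₀Δt + ½aΔt²; chain segment to segment.
0–5 s: v starts 2 m/s; Δx = 2·5 + ½·10·5² = 135 m; v ends 52 m/s.
5–7 s: v starts 52 m/s; Δx = 52·2 + ½·-10·2² = 84 m; v ends 32 m/s.
x(7) = 1 + Σ Δx = 220 m.

220 m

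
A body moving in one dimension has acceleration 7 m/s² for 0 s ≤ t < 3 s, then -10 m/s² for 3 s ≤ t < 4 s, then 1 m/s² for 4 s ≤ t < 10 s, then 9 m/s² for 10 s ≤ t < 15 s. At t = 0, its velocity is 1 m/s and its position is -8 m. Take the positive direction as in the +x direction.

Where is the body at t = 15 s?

336 m

On each constant-a segment, Δv = aΔt and Δx = v₀Δt + ½aΔt²; chain segment to segment.
0–3 s: v starts 1 m/s; Δx = 1·3 + ½·7·3² = 34.5 m; v ends 22 m/s.
3–4 s: v starts 22 m/s; Δx = 22·1 + ½·-10·1² = 17 m; v ends 12 m/s.
4–10 s: v starts 12 m/s; Δx = 12·6 + ½·1·6² = 90 m; v ends 18 m/s.
10–15 s: v starts 18 m/s; Δx = 18·5 + ½·9·5² = 202.5 m; v ends 63 m/s.
x(15) = -8 + Σ Δx = 336 m.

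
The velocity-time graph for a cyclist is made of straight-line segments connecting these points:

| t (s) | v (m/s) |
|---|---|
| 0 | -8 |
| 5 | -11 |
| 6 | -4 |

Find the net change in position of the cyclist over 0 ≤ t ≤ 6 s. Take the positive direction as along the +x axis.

-55 m

Displacement is the signed area under the v-t curve.
0–5 s: ½(-8 + -11)(5) = -47.5 m
5–6 s: ½(-11 + -4)(1) = -7.5 m
Net displacement = -55 m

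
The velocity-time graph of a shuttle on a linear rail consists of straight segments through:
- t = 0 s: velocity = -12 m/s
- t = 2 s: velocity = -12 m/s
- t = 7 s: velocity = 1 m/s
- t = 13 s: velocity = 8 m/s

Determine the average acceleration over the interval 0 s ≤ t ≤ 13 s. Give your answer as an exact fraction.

Average acceleration = Δv/Δt = (8 − -12)/(13 − 0) = 20/13 m/s².

20/13 m/s²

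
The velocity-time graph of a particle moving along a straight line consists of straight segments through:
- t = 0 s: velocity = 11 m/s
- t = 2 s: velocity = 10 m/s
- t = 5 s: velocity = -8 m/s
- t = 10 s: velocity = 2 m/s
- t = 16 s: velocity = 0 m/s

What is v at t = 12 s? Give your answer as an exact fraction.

On 10–16 s the graph is linear from 2 to 0 m/s: v(12) = 2 + (0 − 2)·(12 − 10)/(16 − 10) = 4/3 m/s.

4/3 m/s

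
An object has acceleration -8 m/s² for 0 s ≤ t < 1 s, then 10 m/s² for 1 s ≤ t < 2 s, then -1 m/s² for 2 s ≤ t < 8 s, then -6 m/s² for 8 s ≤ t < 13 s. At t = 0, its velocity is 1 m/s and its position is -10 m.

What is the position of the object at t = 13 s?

-105 m

On each constant-a segment, Δv = aΔt and Δx = v₀Δt + ½aΔt²; chain segment to segment.
0–1 s: v starts 1 m/s; Δx = 1·1 + ½·-8·1² = -3 m; v ends -7 m/s.
1–2 s: v starts -7 m/s; Δx = -7·1 + ½·10·1² = -2 m; v ends 3 m/s.
2–8 s: v starts 3 m/s; Δx = 3·6 + ½·-1·6² = 0 m; v ends -3 m/s.
8–13 s: v starts -3 m/s; Δx = -3·5 + ½·-6·5² = -90 m; v ends -33 m/s.
x(13) = -10 + Σ Δx = -105 m.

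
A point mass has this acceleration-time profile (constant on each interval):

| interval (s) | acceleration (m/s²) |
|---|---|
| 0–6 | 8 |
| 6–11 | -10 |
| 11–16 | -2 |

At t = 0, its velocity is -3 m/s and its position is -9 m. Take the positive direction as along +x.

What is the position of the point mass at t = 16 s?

On each constant-a segment, Δv = aΔt and Δx = v₀Δt + ½aΔt²; chain segment to segment.
0–6 s: v starts -3 m/s; Δx = -3·6 + ½·8·6² = 126 m; v ends 45 m/s.
6–11 s: v starts 45 m/s; Δx = 45·5 + ½·-10·5² = 100 m; v ends -5 m/s.
11–16 s: v starts -5 m/s; Δx = -5·5 + ½·-2·5² = -50 m; v ends -15 m/s.
x(16) = -9 + Σ Δx = 167 m.

167 m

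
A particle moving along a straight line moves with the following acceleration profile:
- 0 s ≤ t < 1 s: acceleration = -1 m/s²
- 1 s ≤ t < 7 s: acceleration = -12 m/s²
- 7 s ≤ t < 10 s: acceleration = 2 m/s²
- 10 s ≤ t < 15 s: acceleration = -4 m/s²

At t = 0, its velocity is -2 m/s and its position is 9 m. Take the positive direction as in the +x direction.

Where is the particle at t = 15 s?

On each constant-a segment, Δv = aΔt and Δx = v₀Δt + ½aΔt²; chain segment to segment.
0–1 s: v starts -2 m/s; Δx = -2·1 + ½·-1·1² = -2.5 m; v ends -3 m/s.
1–7 s: v starts -3 m/s; Δx = -3·6 + ½·-12·6² = -234 m; v ends -75 m/s.
7–10 s: v starts -75 m/s; Δx = -75·3 + ½·2·3² = -216 m; v ends -69 m/s.
10–15 s: v starts -69 m/s; Δx = -69·5 + ½·-4·5² = -395 m; v ends -89 m/s.
x(15) = 9 + Σ Δx = -838.5 m.

-838.5 m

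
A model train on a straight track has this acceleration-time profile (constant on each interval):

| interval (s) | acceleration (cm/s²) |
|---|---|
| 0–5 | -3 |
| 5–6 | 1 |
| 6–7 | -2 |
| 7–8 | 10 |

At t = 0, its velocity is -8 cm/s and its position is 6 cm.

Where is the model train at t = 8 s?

On each constant-a segment, Δv = aΔt and Δx = v₀Δt + ½aΔt²; chain segment to segment.
0–5 s: v starts -8 cm/s; Δx = -8·5 + ½·-3·5² = -77.5 cm; v ends -23 cm/s.
5–6 s: v starts -23 cm/s; Δx = -23·1 + ½·1·1² = -22.5 cm; v ends -22 cm/s.
6–7 s: v starts -22 cm/s; Δx = -22·1 + ½·-2·1² = -23 cm; v ends -24 cm/s.
7–8 s: v starts -24 cm/s; Δx = -24·1 + ½·10·1² = -19 cm; v ends -14 cm/s.
x(8) = 6 + Σ Δx = -136 cm.

-136 cm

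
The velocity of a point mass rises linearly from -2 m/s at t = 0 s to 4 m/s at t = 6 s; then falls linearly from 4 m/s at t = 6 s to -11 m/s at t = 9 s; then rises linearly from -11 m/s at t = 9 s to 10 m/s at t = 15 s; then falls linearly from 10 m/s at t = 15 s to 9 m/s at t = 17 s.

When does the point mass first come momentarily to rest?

t = 2 s

v changes sign on 0–6 s (from -2 to 4); the graph is linear there, so v = 0 at t = 0 + (2)·(6 − 0)/(4 − -2) = 2 s.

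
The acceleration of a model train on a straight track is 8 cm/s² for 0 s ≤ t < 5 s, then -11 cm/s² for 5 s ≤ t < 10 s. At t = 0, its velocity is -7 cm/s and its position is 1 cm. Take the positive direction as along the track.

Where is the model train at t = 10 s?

93.5 cm

On each constant-a segment, Δv = aΔt and Δx = v₀Δt + ½aΔt²; chain segment to segment.
0–5 s: v starts -7 cm/s; Δx = -7·5 + ½·8·5² = 65 cm; v ends 33 cm/s.
5–10 s: v starts 33 cm/s; Δx = 33·5 + ½·-11·5² = 27.5 cm; v ends -22 cm/s.
x(10) = 1 + Σ Δx = 93.5 cm.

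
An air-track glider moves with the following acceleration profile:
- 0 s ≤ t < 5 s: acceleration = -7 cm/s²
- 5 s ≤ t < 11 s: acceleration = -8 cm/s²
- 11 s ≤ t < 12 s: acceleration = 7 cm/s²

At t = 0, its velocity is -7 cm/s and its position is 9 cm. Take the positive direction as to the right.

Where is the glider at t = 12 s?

-596 cm

On each constant-a segment, Δv = aΔt and Δx = v₀Δt + ½aΔt²; chain segment to segment.
0–5 s: v starts -7 cm/s; Δx = -7·5 + ½·-7·5² = -122.5 cm; v ends -42 cm/s.
5–11 s: v starts -42 cm/s; Δx = -42·6 + ½·-8·6² = -396 cm; v ends -90 cm/s.
11–12 s: v starts -90 cm/s; Δx = -90·1 + ½·7·1² = -86.5 cm; v ends -83 cm/s.
x(12) = 9 + Σ Δx = -596 cm.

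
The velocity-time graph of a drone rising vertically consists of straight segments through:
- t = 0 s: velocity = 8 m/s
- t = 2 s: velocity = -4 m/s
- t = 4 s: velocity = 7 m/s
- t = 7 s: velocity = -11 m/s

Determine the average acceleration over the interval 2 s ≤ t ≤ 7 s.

Average acceleration = Δv/Δt = (-11 − -4)/(7 − 2) = -1.4 m/s².

-1.4 m/s²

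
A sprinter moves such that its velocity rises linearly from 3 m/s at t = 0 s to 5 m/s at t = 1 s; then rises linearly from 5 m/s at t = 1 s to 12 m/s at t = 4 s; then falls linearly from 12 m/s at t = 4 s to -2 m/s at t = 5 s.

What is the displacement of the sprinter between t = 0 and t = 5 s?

34.5 m

Displacement is the signed area under the v-t curve.
0–1 s: ½(3 + 5)(1) = 4 m
1–4 s: ½(5 + 12)(3) = 25.5 m
4–5 s: ½(12 + -2)(1) = 5 m
Net displacement = 34.5 m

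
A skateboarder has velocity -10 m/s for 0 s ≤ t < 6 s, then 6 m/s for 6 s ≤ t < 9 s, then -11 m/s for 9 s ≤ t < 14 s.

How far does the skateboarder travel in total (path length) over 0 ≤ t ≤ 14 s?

Total distance travelled is ∫|v| dt — sum the magnitudes of each area piece.
0–6 s: |-10| × 6 = 60 m
6–9 s: |6| × 3 = 18 m
9–14 s: |-11| × 5 = 55 m
Total distance = 133 m

133 m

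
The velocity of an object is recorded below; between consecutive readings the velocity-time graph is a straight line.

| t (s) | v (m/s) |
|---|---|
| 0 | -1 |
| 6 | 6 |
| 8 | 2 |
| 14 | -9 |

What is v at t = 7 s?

On 6–8 s the graph is linear from 6 to 2 m/s: v(7) = 6 + (2 − 6)·(7 − 6)/(8 − 6) = 4 m/s.

4 m/s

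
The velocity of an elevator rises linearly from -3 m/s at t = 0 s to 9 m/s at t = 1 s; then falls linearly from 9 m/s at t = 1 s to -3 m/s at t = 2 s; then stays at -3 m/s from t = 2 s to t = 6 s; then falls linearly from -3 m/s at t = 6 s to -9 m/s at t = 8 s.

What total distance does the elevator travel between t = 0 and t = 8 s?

Distance (not displacement) is the total path length: add the absolute areas under v-t.
0–1 s: v = 0 at t = 0.25 s; triangle areas 0.375 + 3.375 = 3.75 m
1–2 s: v = 0 at t = 1.75 s; triangle areas 3.375 + 0.375 = 3.75 m
2–6 s: |-3| × 4 = 12 m
6–8 s: |½(-3 + -9)(2)| = 12 m
Total distance = 31.5 m

31.5 m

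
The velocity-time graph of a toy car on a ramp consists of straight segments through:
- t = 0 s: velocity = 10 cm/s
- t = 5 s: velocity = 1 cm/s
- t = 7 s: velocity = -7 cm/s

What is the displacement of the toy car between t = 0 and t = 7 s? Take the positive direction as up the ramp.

21.5 cm

Displacement is the signed area under the v-t curve.
0–5 s: ½(10 + 1)(5) = 27.5 cm
5–7 s: ½(1 + -7)(2) = -6 cm
Net displacement = 21.5 cm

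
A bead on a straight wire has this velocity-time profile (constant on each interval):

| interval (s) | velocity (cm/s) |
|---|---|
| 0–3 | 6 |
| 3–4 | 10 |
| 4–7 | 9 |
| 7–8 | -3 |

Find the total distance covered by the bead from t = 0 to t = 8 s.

Total distance travelled is ∫|v| dt — sum the magnitudes of each area piece.
0–3 s: |6| × 3 = 18 cm
3–4 s: |10| × 1 = 10 cm
4–7 s: |9| × 3 = 27 cm
7–8 s: |-3| × 1 = 3 cm
Total distance = 58 cm

58 cm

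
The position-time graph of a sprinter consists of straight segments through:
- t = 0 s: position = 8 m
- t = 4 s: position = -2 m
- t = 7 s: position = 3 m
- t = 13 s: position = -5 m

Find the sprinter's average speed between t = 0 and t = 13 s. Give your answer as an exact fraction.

Average speed = (total path length)/(elapsed time); on a piecewise-linear x-t graph the path length is Σ|Δx|.
0–4 s: |Δx| = |-2 − 8| = 10 m
4–7 s: |Δx| = |3 − -2| = 5 m
7–13 s: |Δx| = |-5 − 3| = 8 m
Total path = 23 m; average speed = 23/13 = 23/13 m/s.

23/13 m/s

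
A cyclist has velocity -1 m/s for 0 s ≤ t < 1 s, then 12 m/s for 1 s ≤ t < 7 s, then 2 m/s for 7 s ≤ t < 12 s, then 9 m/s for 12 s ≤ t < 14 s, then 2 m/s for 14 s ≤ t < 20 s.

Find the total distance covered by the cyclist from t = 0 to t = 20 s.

113 m

Distance (not displacement) is the total path length: add the absolute areas under v-t.
0–1 s: |-1| × 1 = 1 m
1–7 s: |12| × 6 = 72 m
7–12 s: |2| × 5 = 10 m
12–14 s: |9| × 2 = 18 m
14–20 s: |2| × 6 = 12 m
Total distance = 113 m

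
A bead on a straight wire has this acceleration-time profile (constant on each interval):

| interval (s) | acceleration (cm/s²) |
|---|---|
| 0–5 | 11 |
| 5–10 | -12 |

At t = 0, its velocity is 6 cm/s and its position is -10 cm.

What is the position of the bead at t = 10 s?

312.5 cm

On each constant-a segment, Δv = aΔt and Δx = v₀Δt + ½aΔt²; chain segment to segment.
0–5 s: v starts 6 cm/s; Δx = 6·5 + ½·11·5² = 167.5 cm; v ends 61 cm/s.
5–10 s: v starts 61 cm/s; Δx = 61·5 + ½·-12·5² = 155 cm; v ends 1 cm/s.
x(10) = -10 + Σ Δx = 312.5 cm.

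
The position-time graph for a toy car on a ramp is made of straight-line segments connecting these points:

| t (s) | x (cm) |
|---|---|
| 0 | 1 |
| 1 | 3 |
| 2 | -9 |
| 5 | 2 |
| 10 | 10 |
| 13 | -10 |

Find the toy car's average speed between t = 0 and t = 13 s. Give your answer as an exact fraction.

Average speed = (total path length)/(elapsed time); on a piecewise-linear x-t graph the path length is Σ|Δx|.
0–1 s: |Δx| = |3 − 1| = 2 cm
1–2 s: |Δx| = |-9 − 3| = 12 cm
2–5 s: |Δx| = |2 − -9| = 11 cm
5–10 s: |Δx| = |10 − 2| = 8 cm
10–13 s: |Δx| = |-10 − 10| = 20 cm
Total path = 53 cm; average speed = 53/13 = 53/13 cm/s.

53/13 cm/s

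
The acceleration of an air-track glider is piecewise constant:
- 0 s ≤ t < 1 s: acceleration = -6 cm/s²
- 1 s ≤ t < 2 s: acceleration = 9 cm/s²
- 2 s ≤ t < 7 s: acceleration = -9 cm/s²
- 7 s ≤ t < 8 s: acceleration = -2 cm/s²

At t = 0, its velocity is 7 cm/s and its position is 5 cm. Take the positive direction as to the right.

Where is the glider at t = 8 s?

On each constant-a segment, Δv = aΔt and Δx = v₀Δt + ½aΔt²; chain segment to segment.
0–1 s: v starts 7 cm/s; Δx = 7·1 + ½·-6·1² = 4 cm; v ends 1 cm/s.
1–2 s: v starts 1 cm/s; Δx = 1·1 + ½·9·1² = 5.5 cm; v ends 10 cm/s.
2–7 s: v starts 10 cm/s; Δx = 10·5 + ½·-9·5² = -62.5 cm; v ends -35 cm/s.
7–8 s: v starts -35 cm/s; Δx = -35·1 + ½·-2·1² = -36 cm; v ends -37 cm/s.
x(8) = 5 + Σ Δx = -84 cm.

-84 cm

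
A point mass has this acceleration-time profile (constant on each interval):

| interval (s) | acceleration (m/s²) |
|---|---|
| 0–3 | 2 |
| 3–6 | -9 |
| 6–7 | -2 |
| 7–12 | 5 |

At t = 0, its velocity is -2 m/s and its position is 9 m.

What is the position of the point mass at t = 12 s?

On each constant-a segment, Δv = aΔt and Δx = v₀Δt + ½aΔt²; chain segment to segment.
0–3 s: v starts -2 m/s; Δx = -2·3 + ½·2·3² = 3 m; v ends 4 m/s.
3–6 s: v starts 4 m/s; Δx = 4·3 + ½·-9·3² = -28.5 m; v ends -23 m/s.
6–7 s: v starts -23 m/s; Δx = -23·1 + ½·-2·1² = -24 m; v ends -25 m/s.
7–12 s: v starts -25 m/s; Δx = -25·5 + ½·5·5² = -62.5 m; v ends 0 m/s.
x(12) = 9 + Σ Δx = -103 m.

-103 m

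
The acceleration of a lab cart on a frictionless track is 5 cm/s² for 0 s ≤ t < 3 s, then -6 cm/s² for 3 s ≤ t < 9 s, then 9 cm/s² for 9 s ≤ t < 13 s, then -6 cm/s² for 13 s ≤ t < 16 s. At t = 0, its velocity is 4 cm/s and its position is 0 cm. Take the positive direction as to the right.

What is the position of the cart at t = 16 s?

74.5 cm

On each constant-a segment, Δv = aΔt and Δx = v₀Δt + ½aΔt²; chain segment to segment.
0–3 s: v starts 4 cm/s; Δx = 4·3 + ½·5·3² = 34.5 cm; v ends 19 cm/s.
3–9 s: v starts 19 cm/s; Δx = 19·6 + ½·-6·6² = 6 cm; v ends -17 cm/s.
9–13 s: v starts -17 cm/s; Δx = -17·4 + ½·9·4² = 4 cm; v ends 19 cm/s.
13–16 s: v starts 19 cm/s; Δx = 19·3 + ½·-6·3² = 30 cm; v ends 1 cm/s.
x(16) = 0 + Σ Δx = 74.5 cm.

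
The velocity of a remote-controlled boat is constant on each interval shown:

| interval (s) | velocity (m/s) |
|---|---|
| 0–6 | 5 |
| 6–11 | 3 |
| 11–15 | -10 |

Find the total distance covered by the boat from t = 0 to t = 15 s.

85 m

Total distance travelled is ∫|v| dt — sum the magnitudes of each area piece.
0–6 s: |5| × 6 = 30 m
6–11 s: |3| × 5 = 15 m
11–15 s: |-10| × 4 = 40 m
Total distance = 85 m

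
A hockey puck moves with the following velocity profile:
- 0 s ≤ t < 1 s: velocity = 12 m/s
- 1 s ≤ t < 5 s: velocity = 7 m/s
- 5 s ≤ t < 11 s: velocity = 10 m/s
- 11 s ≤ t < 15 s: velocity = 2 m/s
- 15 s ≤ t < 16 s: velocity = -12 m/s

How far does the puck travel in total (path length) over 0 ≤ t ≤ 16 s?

120 m

Distance (not displacement) is the total path length: add the absolute areas under v-t.
0–1 s: |12| × 1 = 12 m
1–5 s: |7| × 4 = 28 m
5–11 s: |10| × 6 = 60 m
11–15 s: |2| × 4 = 8 m
15–16 s: |-12| × 1 = 12 m
Total distance = 120 m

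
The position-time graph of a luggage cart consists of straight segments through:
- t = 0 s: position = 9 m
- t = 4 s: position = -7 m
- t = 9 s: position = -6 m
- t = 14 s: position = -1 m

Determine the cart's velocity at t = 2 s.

-4 m/s

Velocity is the slope of the x-t graph on 0–4 s: (-7 − 9)/(4 − 0) = -4 m/s.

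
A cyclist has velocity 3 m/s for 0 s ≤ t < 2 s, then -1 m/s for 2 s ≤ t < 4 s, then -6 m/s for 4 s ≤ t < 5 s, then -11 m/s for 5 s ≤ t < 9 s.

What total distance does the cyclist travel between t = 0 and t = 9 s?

Distance (not displacement) is the total path length: add the absolute areas under v-t.
0–2 s: |3| × 2 = 6 m
2–4 s: |-1| × 2 = 2 m
4–5 s: |-6| × 1 = 6 m
5–9 s: |-11| × 4 = 44 m
Total distance = 58 m

58 m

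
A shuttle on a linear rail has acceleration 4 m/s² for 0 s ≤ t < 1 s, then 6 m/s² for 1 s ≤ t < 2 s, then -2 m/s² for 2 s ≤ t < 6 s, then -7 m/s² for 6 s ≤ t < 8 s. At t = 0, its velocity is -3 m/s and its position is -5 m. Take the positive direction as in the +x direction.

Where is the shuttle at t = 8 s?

-6 m

On each constant-a segment, Δv = aΔt and Δx = v₀Δt + ½aΔt²; chain segment to segment.
0–1 s: v starts -3 m/s; Δx = -3·1 + ½·4·1² = -1 m; v ends 1 m/s.
1–2 s: v starts 1 m/s; Δx = 1·1 + ½·6·1² = 4 m; v ends 7 m/s.
2–6 s: v starts 7 m/s; Δx = 7·4 + ½·-2·4² = 12 m; v ends -1 m/s.
6–8 s: v starts -1 m/s; Δx = -1·2 + ½·-7·2² = -16 m; v ends -15 m/s.
x(8) = -5 + Σ Δx = -6 m.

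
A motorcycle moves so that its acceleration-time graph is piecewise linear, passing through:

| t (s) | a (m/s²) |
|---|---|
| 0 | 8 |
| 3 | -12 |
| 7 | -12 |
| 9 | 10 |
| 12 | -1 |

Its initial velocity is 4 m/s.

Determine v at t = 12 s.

-38.5 m/s

Δv equals the area under the a-t graph; then v = v₀ + Δv.
0–3 s: ½(8 + -12)(3) = -6 m/s
3–7 s: -12 × 4 = -48 m/s
7–9 s: ½(-12 + 10)(2) = -2 m/s
9–12 s: ½(10 + -1)(3) = 13.5 m/s
Δv = -42.5 m/s, so v(12) = 4 + (-42.5) = -38.5 m/s.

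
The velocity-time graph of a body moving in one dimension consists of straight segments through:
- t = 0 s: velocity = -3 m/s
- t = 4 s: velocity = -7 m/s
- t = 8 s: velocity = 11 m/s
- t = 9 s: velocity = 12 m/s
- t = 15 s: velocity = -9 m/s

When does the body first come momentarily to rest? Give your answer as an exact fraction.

t = 50/9 s

v changes sign on 4–8 s (from -7 to 11); the graph is linear there, so v = 0 at t = 4 + (7)·(8 − 4)/(11 − -7) = 50/9 s.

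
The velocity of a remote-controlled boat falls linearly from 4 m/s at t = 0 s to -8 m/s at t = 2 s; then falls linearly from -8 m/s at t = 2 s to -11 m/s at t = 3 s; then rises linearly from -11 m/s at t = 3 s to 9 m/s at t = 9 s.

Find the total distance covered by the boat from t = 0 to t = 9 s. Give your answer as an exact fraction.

Total distance travelled is ∫|v| dt — sum the magnitudes of each area piece.
0–2 s: v = 0 at t = 2/3 s; triangle areas 4/3 + 16/3 = 20/3 m
2–3 s: |½(-8 + -11)(1)| = 9.5 m
3–9 s: v = 0 at t = 6.3 s; triangle areas 18.15 + 12.15 = 30.3 m
Total distance = 697/15 m

697/15 m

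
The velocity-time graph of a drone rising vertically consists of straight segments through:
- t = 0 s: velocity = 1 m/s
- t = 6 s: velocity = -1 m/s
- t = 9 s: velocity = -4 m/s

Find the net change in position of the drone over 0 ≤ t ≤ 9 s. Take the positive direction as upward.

-7.5 m

Net displacement equals the area under the velocity-time graph (areas below the axis count negative).
0–6 s: ½(1 + -1)(6) = 0 m
6–9 s: ½(-1 + -4)(3) = -7.5 m
Net displacement = -7.5 m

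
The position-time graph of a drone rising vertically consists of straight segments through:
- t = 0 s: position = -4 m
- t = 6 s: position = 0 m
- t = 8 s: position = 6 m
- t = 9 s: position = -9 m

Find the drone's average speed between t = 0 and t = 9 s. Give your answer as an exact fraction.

25/9 m/s

Average speed = (total path length)/(elapsed time); on a piecewise-linear x-t graph the path length is Σ|Δx|.
0–6 s: |Δx| = |0 − -4| = 4 m
6–8 s: |Δx| = |6 − 0| = 6 m
8–9 s: |Δx| = |-9 − 6| = 15 m
Total path = 25 m; average speed = 25/9 = 25/9 m/s.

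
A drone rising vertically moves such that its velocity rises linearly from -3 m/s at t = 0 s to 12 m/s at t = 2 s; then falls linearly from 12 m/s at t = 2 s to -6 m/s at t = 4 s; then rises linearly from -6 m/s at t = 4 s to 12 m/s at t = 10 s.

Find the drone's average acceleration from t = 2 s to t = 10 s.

Average acceleration = Δv/Δt = (12 − 12)/(10 − 2) = 0 m/s².

0 m/s²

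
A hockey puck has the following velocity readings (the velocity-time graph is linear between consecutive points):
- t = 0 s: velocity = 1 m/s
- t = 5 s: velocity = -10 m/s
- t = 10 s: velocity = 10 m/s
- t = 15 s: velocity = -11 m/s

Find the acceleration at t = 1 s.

-2.2 m/s²

Acceleration is the slope of the v-t graph on 0–5 s: (-10 − 1)/(5 − 0) = -2.2 m/s².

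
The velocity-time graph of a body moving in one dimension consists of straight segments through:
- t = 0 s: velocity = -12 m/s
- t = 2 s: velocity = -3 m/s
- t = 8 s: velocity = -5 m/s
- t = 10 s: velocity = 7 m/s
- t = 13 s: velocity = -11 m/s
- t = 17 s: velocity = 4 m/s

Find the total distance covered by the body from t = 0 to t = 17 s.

77.6 m

Total distance travelled is ∫|v| dt — sum the magnitudes of each area piece.
0–2 s: |½(-12 + -3)(2)| = 15 m
2–8 s: |½(-3 + -5)(6)| = 24 m
8–10 s: v = 0 at t = 53/6 s; triangle areas 25/12 + 49/12 = 37/6 m
10–13 s: v = 0 at t = 67/6 s; triangle areas 49/12 + 121/12 = 85/6 m
13–17 s: v = 0 at t = 239/15 s; triangle areas 242/15 + 32/15 = 274/15 m
Total distance = 77.6 m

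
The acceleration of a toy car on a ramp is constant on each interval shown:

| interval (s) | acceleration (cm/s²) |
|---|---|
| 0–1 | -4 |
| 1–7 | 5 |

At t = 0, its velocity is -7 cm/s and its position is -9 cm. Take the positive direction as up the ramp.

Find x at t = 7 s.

6 cm

On each constant-a segment, Δv = aΔt and Δx = v₀Δt + ½aΔt²; chain segment to segment.
0–1 s: v starts -7 cm/s; Δx = -7·1 + ½·-4·1² = -9 cm; v ends -11 cm/s.
1–7 s: v starts -11 cm/s; Δx = -11·6 + ½·5·6² = 24 cm; v ends 19 cm/s.
x(7) = -9 + Σ Δx = 6 cm.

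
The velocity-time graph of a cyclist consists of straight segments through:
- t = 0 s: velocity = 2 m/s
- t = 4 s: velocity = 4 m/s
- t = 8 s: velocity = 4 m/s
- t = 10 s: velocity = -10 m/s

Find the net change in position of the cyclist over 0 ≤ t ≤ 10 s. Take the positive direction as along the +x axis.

Displacement is the signed area under the v-t curve.
0–4 s: ½(2 + 4)(4) = 12 m
4–8 s: 4 × 4 = 16 m
8–10 s: ½(4 + -10)(2) = -6 m
Net displacement = 22 m

22 m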